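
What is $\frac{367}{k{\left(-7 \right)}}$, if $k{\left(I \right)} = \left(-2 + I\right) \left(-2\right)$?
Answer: $\frac{367}{18} \approx 20.389$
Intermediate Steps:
$k{\left(I \right)} = 4 - 2 I$
$\frac{367}{k{\left(-7 \right)}} = \frac{367}{4 - -14} = \frac{367}{4 + 14} = \frac{367}{18}$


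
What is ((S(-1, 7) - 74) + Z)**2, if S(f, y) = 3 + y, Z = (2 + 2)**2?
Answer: 2304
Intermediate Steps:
Z = 16 (Z = 4**2 = 16)
((S(-1, 7) - 74) + Z)**2 = (((3 + 7) - 74) + 16)**2 = ((10 - 74) + 16)**2 = (-64 + 16)**2 = (-48)**2 = 2304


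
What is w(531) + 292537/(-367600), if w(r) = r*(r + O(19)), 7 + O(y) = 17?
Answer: 105600527063/367600 ≈ 2.8727e+5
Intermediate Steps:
O(y) = 10 (O(y) = -7 + 17 = 10)
w(r) = r*(10 + r) (w(r) = r*(r + 10) = r*(10 + r))
w(531) + 292537/(-367600) = 531*(10 + 531) + 292537/(-367600) = 531*541 + 292537*(-1/367600) = 287271 - 292537/367600 = 105600527063/367600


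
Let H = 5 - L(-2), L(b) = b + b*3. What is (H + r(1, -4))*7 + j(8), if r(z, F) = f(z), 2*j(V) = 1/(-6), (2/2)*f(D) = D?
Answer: 1175/12 ≈ 97.917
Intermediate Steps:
f(D) = D
j(V) = -1/12 (j(V) = (½)/(-6) = (½)*(-⅙) = -1/12)
r(z, F) = z
L(b) = 4*b (L(b) = b + 3*b = 4*b)
H = 13 (H = 5 - 4*(-2) = 5 - 1*(-8) = 5 + 8 = 13)
(H + r(1, -4))*7 + j(8) = (13 + 1)*7 - 1/12 = 14*7 - 1/12 = 98 - 1/12 = 1175/12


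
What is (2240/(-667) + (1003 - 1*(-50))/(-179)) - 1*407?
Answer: -49696262/119393 ≈ -416.24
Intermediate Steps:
(2240/(-667) + (1003 - 1*(-50))/(-179)) - 1*407 = (2240*(-1/667) + (1003 + 50)*(-1/179)) - 407 = (-2240/667 + 1053*(-1/179)) - 407 = (-2240/667 - 1053/179) - 407 = -1103311/119393 - 407 = -49696262/119393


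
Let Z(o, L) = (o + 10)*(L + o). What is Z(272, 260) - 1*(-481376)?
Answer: 631400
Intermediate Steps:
Z(o, L) = (10 + o)*(L + o)
Z(272, 260) - 1*(-481376) = (272² + 10*260 + 10*272 + 260*272) - 1*(-481376) = (73984 + 2600 + 2720 + 70720) + 481376 = 150024 + 481376 = 631400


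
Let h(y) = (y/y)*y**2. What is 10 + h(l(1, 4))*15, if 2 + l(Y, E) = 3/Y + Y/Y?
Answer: 70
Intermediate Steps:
l(Y, E) = -1 + 3/Y (l(Y, E) = -2 + (3/Y + Y/Y) = -2 + (3/Y + 1) = -2 + (1 + 3/Y) = -1 + 3/Y)
h(y) = y**2 (h(y) = 1*y**2 = y**2)
10 + h(l(1, 4))*15 = 10 + ((3 - 1*1)/1)**2*15 = 10 + (1*(3 - 1))**2*15 = 10 + (1*2)**2*15 = 10 + 2**2*15 = 10 + 4*15 = 10 + 60 = 70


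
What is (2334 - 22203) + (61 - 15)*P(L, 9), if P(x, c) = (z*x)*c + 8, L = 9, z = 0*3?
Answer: -19501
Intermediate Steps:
z = 0
P(x, c) = 8 (P(x, c) = (0*x)*c + 8 = 0*c + 8 = 0 + 8 = 8)
(2334 - 22203) + (61 - 15)*P(L, 9) = (2334 - 22203) + (61 - 15)*8 = -19869 + 46*8 = -19869 + 368 = -19501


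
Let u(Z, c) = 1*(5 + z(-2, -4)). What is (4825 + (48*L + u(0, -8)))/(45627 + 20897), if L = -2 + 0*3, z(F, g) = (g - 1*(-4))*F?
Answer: 2367/33262 ≈ 0.071162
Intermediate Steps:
z(F, g) = F*(4 + g) (z(F, g) = (g + 4)*F = (4 + g)*F = F*(4 + g))
L = -2 (L = -2 + 0 = -2)
u(Z, c) = 5 (u(Z, c) = 1*(5 - 2*(4 - 4)) = 1*(5 - 2*0) = 1*(5 + 0) = 1*5 = 5)
(4825 + (48*L + u(0, -8)))/(45627 + 20897) = (4825 + (48*(-2) + 5))/(45627 + 20897) = (4825 + (-96 + 5))/66524 = (4825 - 91)*(1/66524) = 4734*(1/66524) = 2367/33262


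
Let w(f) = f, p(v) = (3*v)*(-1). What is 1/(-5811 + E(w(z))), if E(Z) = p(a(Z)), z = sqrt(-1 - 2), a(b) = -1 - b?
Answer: -1936/11244297 - I*sqrt(3)/11244297 ≈ -0.00017218 - 1.5404e-7*I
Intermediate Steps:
p(v) = -3*v
z = I*sqrt(3) (z = sqrt(-3) = I*sqrt(3) ≈ 1.732*I)
E(Z) = 3 + 3*Z (E(Z) = -3*(-1 - Z) = 3 + 3*Z)
1/(-5811 + E(w(z))) = 1/(-5811 + (3 + 3*(I*sqrt(3)))) = 1/(-5811 + (3 + 3*I*sqrt(3))) = 1/(-5808 + 3*I*sqrt(3))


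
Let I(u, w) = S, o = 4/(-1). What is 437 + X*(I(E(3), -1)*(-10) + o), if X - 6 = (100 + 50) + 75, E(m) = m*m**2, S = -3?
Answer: 6443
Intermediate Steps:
o = -4 (o = 4*(-1) = -4)
E(m) = m**3
I(u, w) = -3
X = 231 (X = 6 + ((100 + 50) + 75) = 6 + (150 + 75) = 6 + 225 = 231)
437 + X*(I(E(3), -1)*(-10) + o) = 437 + 231*(-3*(-10) - 4) = 437 + 231*(30 - 4) = 437 + 231*26 = 437 + 6006 = 6443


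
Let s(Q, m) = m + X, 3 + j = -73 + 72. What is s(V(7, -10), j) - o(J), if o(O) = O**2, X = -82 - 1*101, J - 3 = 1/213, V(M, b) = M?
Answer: -8893603/45369 ≈ -196.03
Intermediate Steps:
J = 640/213 (J = 3 + 1/213 = 640/213 ≈ 3.0047)
X = -183 (X = -82 - 101 = -183)
j = -4 (j = -3 + (-73 + 72) = -3 - 1 = -4)
s(Q, m) = -183 + m (s(Q, m) = m - 183 = -183 + m)
s(V(7, -10), j) - o(J) = (-183 - 4) - (640/213)**2 = -187 - 1*409600/45369 = -187 - 409600/45369 = -8893603/45369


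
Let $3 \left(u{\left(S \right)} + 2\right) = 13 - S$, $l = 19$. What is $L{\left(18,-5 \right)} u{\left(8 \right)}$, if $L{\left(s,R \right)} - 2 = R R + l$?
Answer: $- \frac{46}{3} \approx -15.333$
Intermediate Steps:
$L{\left(s,R \right)} = 21 + R^{2}$ ($L{\left(s,R \right)} = 2 + \left(R R + 19\right) = 2 + \left(R^{2} + 19\right) = 2 + \left(19 + R^{2}\right) = 21 + R^{2}$)
$u{\left(S \right)} = \frac{7}{3} - \frac{S}{3}$ ($u{\left(S \right)} = -2 + \frac{13 - S}{3} = -2 - \left(- \frac{13}{3} + \frac{S}{3}\right) = \frac{7}{3} - \frac{S}{3}$)
$L{\left(18,-5 \right)} u{\left(8 \right)} = \left(21 + \left(-5\right)^{2}\right) \left(\frac{7}{3} - \frac{8}{3}\right) = \left(21 + 25\right) \left(\frac{7}{3} - \frac{8}{3}\right) = 46 \left(- \frac{1}{3}\right) = - \frac{46}{3}$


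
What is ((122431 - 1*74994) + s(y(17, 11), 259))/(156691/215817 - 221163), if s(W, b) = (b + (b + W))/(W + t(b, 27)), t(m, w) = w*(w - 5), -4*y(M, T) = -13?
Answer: -12229170813363/57014175994360 ≈ -0.21449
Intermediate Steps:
y(M, T) = 13/4 (y(M, T) = -¼*(-13) = 13/4)
t(m, w) = w*(-5 + w)
s(W, b) = (W + 2*b)/(594 + W) (s(W, b) = (b + (b + W))/(W + 27*(-5 + 27)) = (b + (W + b))/(W + 27*22) = (W + 2*b)/(W + 594) = (W + 2*b)/(594 + W))
((122431 - 1*74994) + s(y(17, 11), 259))/(156691/215817 - 221163) = ((122431 - 1*74994) + (13/4 + 2*259)/(594 + 13/4))/(156691/215817 - 221163) = ((122431 - 74994) + (13/4 + 518)/(2389/4))/(156691*(1/215817) - 221163) = (47437 + (4/2389)*(2085/4))/(156691/215817 - 221163) = (47437 + 2085/2389)/(-47730578480/215817) = (113329078/2389)*(-215817/47730578480) = -12229170813363/57014175994360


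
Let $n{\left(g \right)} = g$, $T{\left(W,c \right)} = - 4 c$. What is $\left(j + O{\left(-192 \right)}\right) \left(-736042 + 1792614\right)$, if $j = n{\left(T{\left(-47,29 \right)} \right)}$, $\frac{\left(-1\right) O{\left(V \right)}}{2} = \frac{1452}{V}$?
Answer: $- \frac{213163401}{2} \approx -1.0658 \cdot 10^{8}$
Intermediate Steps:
$O{\left(V \right)} = - \frac{2904}{V}$ ($O{\left(V \right)} = - 2 \frac{1452}{V} = - \frac{2904}{V}$)
$j = -116$ ($j = \left(-4\right) 29 = -116$)
$\left(j + O{\left(-192 \right)}\right) \left(-736042 + 1792614\right) = \left(-116 - \frac{2904}{-192}\right) \left(-736042 + 1792614\right) = \left(-116 - - \frac{121}{8}\right) 1056572 = \left(-116 + \frac{121}{8}\right) 1056572 = \left(- \frac{807}{8}\right) 1056572 = - \frac{213163401}{2}$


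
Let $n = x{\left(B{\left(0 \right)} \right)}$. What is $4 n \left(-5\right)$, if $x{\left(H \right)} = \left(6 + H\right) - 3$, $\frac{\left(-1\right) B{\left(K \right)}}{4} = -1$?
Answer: $-140$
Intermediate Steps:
$B{\left(K \right)} = 4$ ($B{\left(K \right)} = \left(-4\right) \left(-1\right) = 4$)
$x{\left(H \right)} = 3 + H$
$n = 7$ ($n = 3 + 4 = 7$)
$4 n \left(-5\right) = 4 \cdot 7 \left(-5\right) = 28 \left(-5\right) = -140$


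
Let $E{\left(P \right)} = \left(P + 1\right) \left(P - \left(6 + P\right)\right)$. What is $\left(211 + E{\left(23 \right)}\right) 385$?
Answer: $25795$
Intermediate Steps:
$E{\left(P \right)} = -6 - 6 P$ ($E{\left(P \right)} = \left(1 + P\right) \left(-6\right) = -6 - 6 P$)
$\left(211 + E{\left(23 \right)}\right) 385 = \left(211 - 144\right) 385 = 67 \cdot 385 = 25795$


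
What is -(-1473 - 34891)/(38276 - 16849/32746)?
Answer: 170110792/179052721 ≈ 0.95006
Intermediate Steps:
-(-1473 - 34891)/(38276 - 16849/32746) = -(-36364)/(38276 - 16849*1/32746) = -(-36364)/(38276 - 2407/4678) = -(-36364)/179052721/4678 = -(-36364)*4678/179052721 = -1*(-170110792/179052721) = 170110792/179052721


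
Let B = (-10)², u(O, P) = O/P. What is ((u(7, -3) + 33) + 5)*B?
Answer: 10700/3 ≈ 3566.7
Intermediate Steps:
B = 100
((u(7, -3) + 33) + 5)*B = ((7/(-3) + 33) + 5)*100 = ((7*(-⅓) + 33) + 5)*100 = ((-7/3 + 33) + 5)*100 = (92/3 + 5)*100 = (107/3)*100 = 10700/3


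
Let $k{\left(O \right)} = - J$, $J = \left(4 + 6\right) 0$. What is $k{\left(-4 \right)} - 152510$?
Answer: $-152510$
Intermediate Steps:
$J = 0$ ($J = 10 \cdot 0 = 0$)
$k{\left(O \right)} = 0$ ($k{\left(O \right)} = \left(-1\right) 0 = 0$)
$k{\left(-4 \right)} - 152510 = 0 - 152510 = -152510$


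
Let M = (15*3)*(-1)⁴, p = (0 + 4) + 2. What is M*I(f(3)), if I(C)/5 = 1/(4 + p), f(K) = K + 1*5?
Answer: 45/2 ≈ 22.500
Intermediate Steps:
f(K) = 5 + K (f(K) = K + 5 = 5 + K)
p = 6 (p = 4 + 2 = 6)
I(C) = ½ (I(C) = 5/(4 + 6) = 5/10 = 5*(⅒) = ½)
M = 45 (M = 45*1 = 45)
M*I(f(3)) = 45*(½) = 45/2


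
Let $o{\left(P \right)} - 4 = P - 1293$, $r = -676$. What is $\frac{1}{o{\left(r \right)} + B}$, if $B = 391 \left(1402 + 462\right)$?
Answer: $\frac{1}{726859} \approx 1.3758 \cdot 10^{-6}$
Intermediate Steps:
$o{\left(P \right)} = -1289 + P$ ($o{\left(P \right)} = 4 + \left(P - 1293\right) = 4 + \left(-1293 + P\right) = -1289 + P$)
$B = 728824$ ($B = 391 \cdot 1864 = 728824$)
$\frac{1}{o{\left(r \right)} + B} = \frac{1}{\left(-1289 - 676\right) + 728824} = \frac{1}{-1965 + 728824} = \frac{1}{726859}$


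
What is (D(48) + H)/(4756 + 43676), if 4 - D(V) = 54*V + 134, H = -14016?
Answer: -8369/24216 ≈ -0.34560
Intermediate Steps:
D(V) = -130 - 54*V (D(V) = 4 - (54*V + 134) = 4 - (134 + 54*V) = 4 + (-134 - 54*V) = -130 - 54*V)
(D(48) + H)/(4756 + 43676) = ((-130 - 54*48) - 14016)/(4756 + 43676) = ((-130 - 2592) - 14016)/48432 = (-2722 - 14016)*(1/48432) = -16738*1/48432 = -8369/24216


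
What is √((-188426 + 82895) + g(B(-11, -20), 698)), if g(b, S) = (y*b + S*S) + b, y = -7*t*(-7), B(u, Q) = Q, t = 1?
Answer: 3*√42297 ≈ 616.99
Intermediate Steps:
y = 49 (y = -7*1*(-7) = -7*(-7) = 49)
g(b, S) = S² + 50*b (g(b, S) = (49*b + S*S) + b = (49*b + S²) + b = (S² + 49*b) + b = S² + 50*b)
√((-188426 + 82895) + g(B(-11, -20), 698)) = √((-188426 + 82895) + (698² + 50*(-20))) = √(-105531 + (487204 - 1000)) = √(-105531 + 486204) = √380673 = 3*√42297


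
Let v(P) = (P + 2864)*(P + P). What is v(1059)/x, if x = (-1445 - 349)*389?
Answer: -1384819/116311 ≈ -11.906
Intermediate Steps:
v(P) = 2*P*(2864 + P) (v(P) = (2864 + P)*(2*P) = 2*P*(2864 + P))
x = -697866 (x = -1794*389 = -697866)
v(1059)/x = (2*1059*(2864 + 1059))/(-697866) = (2*1059*3923)*(-1/697866) = 8308914*(-1/697866) = -1384819/116311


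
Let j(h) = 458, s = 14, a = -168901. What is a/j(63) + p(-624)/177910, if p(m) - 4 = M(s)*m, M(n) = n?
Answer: -15026588083/40741390 ≈ -368.83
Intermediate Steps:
p(m) = 4 + 14*m
a/j(63) + p(-624)/177910 = -168901/458 + (4 + 14*(-624))/177910 = -168901*1/458 + (4 - 8736)*(1/177910) = -168901/458 - 8732*1/177910 = -168901/458 - 4366/88955 = -15026588083/40741390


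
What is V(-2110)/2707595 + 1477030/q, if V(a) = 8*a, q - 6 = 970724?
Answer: 79656262409/52566873887 ≈ 1.5153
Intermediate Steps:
q = 970730 (q = 6 + 970724 = 970730)
V(-2110)/2707595 + 1477030/q = (8*(-2110))/2707595 + 1477030/970730 = -16880*1/2707595 + 1477030*(1/970730) = -3376/541519 + 147703/97073 = 79656262409/52566873887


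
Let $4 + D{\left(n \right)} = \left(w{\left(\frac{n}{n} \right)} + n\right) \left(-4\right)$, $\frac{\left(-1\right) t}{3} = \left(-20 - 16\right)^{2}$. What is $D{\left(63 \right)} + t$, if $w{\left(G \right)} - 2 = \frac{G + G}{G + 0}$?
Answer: $-4160$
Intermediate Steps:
$w{\left(G \right)} = 4$ ($w{\left(G \right)} = 2 + \frac{G + G}{G + 0} = 2 + \frac{2 G}{G} = 2 + 2 = 4$)
$t = -3888$ ($t = - 3 \left(-20 - 16\right)^{2} = - 3 \left(-36\right)^{2} = \left(-3\right) 1296 = -3888$)
$D{\left(n \right)} = -20 - 4 n$ ($D{\left(n \right)} = -4 + \left(4 + n\right) \left(-4\right) = -4 - \left(16 + 4 n\right) = -20 - 4 n$)
$D{\left(63 \right)} + t = \left(-20 - 252\right) - 3888 = -272 - 3888 = -4160$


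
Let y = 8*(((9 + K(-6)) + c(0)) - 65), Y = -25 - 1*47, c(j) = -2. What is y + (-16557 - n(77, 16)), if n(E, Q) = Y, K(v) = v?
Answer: -16997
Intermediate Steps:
Y = -72 (Y = -25 - 47 = -72)
n(E, Q) = -72
y = -512 (y = 8*(((9 - 6) - 2) - 65) = 8*((3 - 2) - 65) = 8*(1 - 65) = 8*(-64) = -512)
y + (-16557 - n(77, 16)) = -512 + (-16557 - 1*(-72)) = -512 + (-16557 + 72) = -512 - 16485 = -16997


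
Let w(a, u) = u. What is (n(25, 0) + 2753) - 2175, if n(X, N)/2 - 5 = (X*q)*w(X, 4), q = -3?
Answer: -12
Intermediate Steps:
n(X, N) = 10 - 24*X (n(X, N) = 10 + 2*((X*(-3))*4) = 10 + 2*(-3*X*4) = 10 + 2*(-12*X) = 10 - 24*X)
(n(25, 0) + 2753) - 2175 = ((10 - 24*25) + 2753) - 2175 = ((10 - 600) + 2753) - 2175 = (-590 + 2753) - 2175 = 2163 - 2175 = -12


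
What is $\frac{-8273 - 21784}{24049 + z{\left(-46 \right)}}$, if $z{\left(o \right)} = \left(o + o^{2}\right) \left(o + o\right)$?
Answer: $\frac{30057}{166391} \approx 0.18064$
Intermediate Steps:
$z{\left(o \right)} = 2 o \left(o + o^{2}\right)$ ($z{\left(o \right)} = \left(o + o^{2}\right) 2 o = 2 o \left(o + o^{2}\right)$)
$\frac{-8273 - 21784}{24049 + z{\left(-46 \right)}} = \frac{-8273 - 21784}{24049 + 2 \left(-46\right)^{2} \left(1 - 46\right)} = - \frac{30057}{24049 + 2 \cdot 2116 \left(-45\right)} = - \frac{30057}{24049 - 190440} = - \frac{30057}{-166391} = \left(-30057\right) \left(- \frac{1}{166391}\right) = \frac{30057}{166391}$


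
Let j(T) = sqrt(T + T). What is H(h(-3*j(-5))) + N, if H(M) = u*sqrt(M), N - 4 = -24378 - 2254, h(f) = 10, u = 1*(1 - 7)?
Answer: -26628 - 6*sqrt(10) ≈ -26647.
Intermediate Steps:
j(T) = sqrt(2)*sqrt(T) (j(T) = sqrt(2*T) = sqrt(2)*sqrt(T))
u = -6 (u = 1*(-6) = -6)
N = -26628 (N = 4 + (-24378 - 2254) = 4 - 26632 = -26628)
H(M) = -6*sqrt(M)
H(h(-3*j(-5))) + N = -6*sqrt(10) - 26628 = -26628 - 6*sqrt(10)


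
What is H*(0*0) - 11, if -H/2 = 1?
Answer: -11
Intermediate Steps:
H = -2 (H = -2*1 = -2)
H*(0*0) - 11 = -0*0 - 11 = -2*0 - 11 = 0 - 11 = -11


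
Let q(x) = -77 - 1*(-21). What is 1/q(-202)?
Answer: -1/56 ≈ -0.017857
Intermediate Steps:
q(x) = -56 (q(x) = -77 + 21 = -56)
1/q(-202) = 1/(-56) = -1/56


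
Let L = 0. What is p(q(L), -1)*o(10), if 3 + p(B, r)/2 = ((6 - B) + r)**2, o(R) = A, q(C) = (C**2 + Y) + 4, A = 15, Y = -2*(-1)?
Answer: -60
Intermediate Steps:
Y = 2
q(C) = 6 + C**2 (q(C) = (C**2 + 2) + 4 = (2 + C**2) + 4 = 6 + C**2)
o(R) = 15
p(B, r) = -6 + 2*(6 + r - B)**2 (p(B, r) = -6 + 2*((6 - B) + r)**2 = -6 + 2*(6 + r - B)**2)
p(q(L), -1)*o(10) = (-6 + 2*(6 - 1 - (6 + 0**2))**2)*15 = (-6 + 2*(6 - 1 - (6 + 0))**2)*15 = (-6 + 2*(6 - 1 - 1*6)**2)*15 = (-6 + 2*(6 - 1 - 6)**2)*15 = (-6 + 2*(-1)**2)*15 = (-6 + 2*1)*15 = (-6 + 2)*15 = -4*15 = -60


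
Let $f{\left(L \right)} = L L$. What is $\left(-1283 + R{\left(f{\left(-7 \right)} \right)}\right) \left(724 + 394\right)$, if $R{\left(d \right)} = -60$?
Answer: $-1501474$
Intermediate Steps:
$f{\left(L \right)} = L^{2}$
$\left(-1283 + R{\left(f{\left(-7 \right)} \right)}\right) \left(724 + 394\right) = \left(-1283 - 60\right) \left(724 + 394\right) = \left(-1343\right) 1118 = -1501474$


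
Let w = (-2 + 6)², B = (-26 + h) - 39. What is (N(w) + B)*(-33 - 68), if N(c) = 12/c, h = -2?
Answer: 26765/4 ≈ 6691.3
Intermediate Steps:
B = -67 (B = (-26 - 2) - 39 = -28 - 39 = -67)
w = 16 (w = 4² = 16)
(N(w) + B)*(-33 - 68) = (12/16 - 67)*(-33 - 68) = (12*(1/16) - 67)*(-101) = (¾ - 67)*(-101) = -265/4*(-101) = 26765/4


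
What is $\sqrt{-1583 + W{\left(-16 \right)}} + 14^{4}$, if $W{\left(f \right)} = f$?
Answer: $38416 + i \sqrt{1599} \approx 38416.0 + 39.987 i$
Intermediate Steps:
$\sqrt{-1583 + W{\left(-16 \right)}} + 14^{4} = \sqrt{-1583 - 16} + 14^{4} = \sqrt{-1599} + 38416 = i \sqrt{1599} + 38416 = 38416 + i \sqrt{1599}$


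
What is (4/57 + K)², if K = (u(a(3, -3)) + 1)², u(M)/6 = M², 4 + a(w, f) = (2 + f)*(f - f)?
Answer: 287635924489/3249 ≈ 8.8531e+7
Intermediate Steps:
a(w, f) = -4 (a(w, f) = -4 + (2 + f)*(f - f) = -4 + (2 + f)*0 = -4 + 0 = -4)
u(M) = 6*M²
K = 9409 (K = (6*(-4)² + 1)² = (6*16 + 1)² = (96 + 1)² = 97² = 9409)
(4/57 + K)² = (4/57 + 9409)² = (536317/57)² = 287635924489/3249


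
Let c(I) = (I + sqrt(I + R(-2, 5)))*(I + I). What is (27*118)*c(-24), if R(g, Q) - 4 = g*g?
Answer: 3670272 - 611712*I ≈ 3.6703e+6 - 6.1171e+5*I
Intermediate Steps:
R(g, Q) = 4 + g**2 (R(g, Q) = 4 + g*g = 4 + g**2)
c(I) = 2*I*(I + sqrt(8 + I)) (c(I) = (I + sqrt(I + (4 + (-2)**2)))*(I + I) = (I + sqrt(I + (4 + 4)))*(2*I) = (I + sqrt(I + 8))*(2*I) = (I + sqrt(8 + I))*(2*I) = 2*I*(I + sqrt(8 + I)))
(27*118)*c(-24) = (27*118)*(2*(-24)*(-24 + sqrt(8 - 24))) = 3186*(2*(-24)*(-24 + sqrt(-16))) = 3186*(2*(-24)*(-24 + 4*I)) = 3186*(1152 - 192*I) = 3670272 - 611712*I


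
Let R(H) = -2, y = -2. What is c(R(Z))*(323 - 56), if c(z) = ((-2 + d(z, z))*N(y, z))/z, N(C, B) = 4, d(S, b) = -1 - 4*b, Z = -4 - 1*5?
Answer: -2670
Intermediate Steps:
Z = -9 (Z = -4 - 5 = -9)
c(z) = (-12 - 16*z)/z (c(z) = ((-2 + (-1 - 4*z))*4)/z = ((-3 - 4*z)*4)/z = (-12 - 16*z)/z)
c(R(Z))*(323 - 56) = (-16 - 12/(-2))*(323 - 56) = (-16 - 12*(-½))*267 = (-16 + 6)*267 = -10*267 = -2670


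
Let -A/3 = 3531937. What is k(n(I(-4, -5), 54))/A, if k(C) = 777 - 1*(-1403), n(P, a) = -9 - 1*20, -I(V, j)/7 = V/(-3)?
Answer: -2180/10595811 ≈ -0.00020574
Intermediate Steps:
I(V, j) = 7*V/3 (I(V, j) = -7*V/(-3) = -7*V*(-1)/3 = -(-7)*V/3 = 7*V/3)
n(P, a) = -29 (n(P, a) = -9 - 20 = -29)
A = -10595811 (A = -3*3531937 = -10595811)
k(C) = 2180 (k(C) = 777 + 1403 = 2180)
k(n(I(-4, -5), 54))/A = 2180/(-10595811) = 2180*(-1/10595811) = -2180/10595811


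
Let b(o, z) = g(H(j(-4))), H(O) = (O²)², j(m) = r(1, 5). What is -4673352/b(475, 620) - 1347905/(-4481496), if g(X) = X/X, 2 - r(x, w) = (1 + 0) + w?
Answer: -20943606946687/4481496 ≈ -4.6734e+6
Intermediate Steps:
r(x, w) = 1 - w (r(x, w) = 2 - ((1 + 0) + w) = 2 - (1 + w) = 2 + (-1 - w) = 1 - w)
j(m) = -4 (j(m) = 1 - 1*5 = 1 - 5 = -4)
H(O) = O⁴
g(X) = 1
b(o, z) = 1
-4673352/b(475, 620) - 1347905/(-4481496) = -4673352/1 - 1347905/(-4481496) = -4673352*1 - 1347905*(-1/4481496) = -4673352 + 1347905/4481496 = -20943606946687/4481496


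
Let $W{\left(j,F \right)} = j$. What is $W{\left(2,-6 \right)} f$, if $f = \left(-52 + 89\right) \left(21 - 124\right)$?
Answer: $-7622$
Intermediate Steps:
$f = -3811$ ($f = 37 \left(-103\right) = -3811$)
$W{\left(2,-6 \right)} f = 2 \left(-3811\right) = -7622$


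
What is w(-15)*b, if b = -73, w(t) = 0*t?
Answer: 0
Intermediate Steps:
w(t) = 0
w(-15)*b = 0*(-73) = 0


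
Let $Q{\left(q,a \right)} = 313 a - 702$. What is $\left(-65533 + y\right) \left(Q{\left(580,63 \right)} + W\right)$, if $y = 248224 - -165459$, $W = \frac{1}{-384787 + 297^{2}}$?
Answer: $\frac{981787147336875}{148289} \approx 6.6208 \cdot 10^{9}$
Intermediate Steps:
$Q{\left(q,a \right)} = -702 + 313 a$
$W = - \frac{1}{296578}$ ($W = \frac{1}{-384787 + 88209} = \frac{1}{-296578} = - \frac{1}{296578} \approx -3.3718 \cdot 10^{-6}$)
$y = 413683$ ($y = 248224 + 165459 = 413683$)
$\left(-65533 + y\right) \left(Q{\left(580,63 \right)} + W\right) = \left(-65533 + 413683\right) \left(\left(-702 + 313 \cdot 63\right) - \frac{1}{296578}\right) = 348150 \left(\left(-702 + 19719\right) - \frac{1}{296578}\right) = 348150 \left(19017 - \frac{1}{296578}\right) = 348150 \cdot \frac{5640023825}{296578} = \frac{981787147336875}{148289}$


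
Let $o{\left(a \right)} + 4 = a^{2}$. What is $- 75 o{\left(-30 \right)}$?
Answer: $-67200$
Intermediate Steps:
$o{\left(a \right)} = -4 + a^{2}$
$- 75 o{\left(-30 \right)} = - 75 \left(-4 + \left(-30\right)^{2}\right) = - 75 \left(-4 + 900\right) = \left(-75\right) 896 = -67200$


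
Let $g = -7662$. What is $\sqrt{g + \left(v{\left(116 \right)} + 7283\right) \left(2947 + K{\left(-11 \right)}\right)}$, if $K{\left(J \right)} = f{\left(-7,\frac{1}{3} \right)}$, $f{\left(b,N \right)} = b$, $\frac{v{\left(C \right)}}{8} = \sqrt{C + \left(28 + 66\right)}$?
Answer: $\sqrt{21404358 + 23520 \sqrt{210}} \approx 4663.2$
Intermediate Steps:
$v{\left(C \right)} = 8 \sqrt{94 + C}$ ($v{\left(C \right)} = 8 \sqrt{C + \left(28 + 66\right)} = 8 \sqrt{C + 94} = 8 \sqrt{94 + C}$)
$K{\left(J \right)} = -7$
$\sqrt{g + \left(v{\left(116 \right)} + 7283\right) \left(2947 + K{\left(-11 \right)}\right)} = \sqrt{-7662 + \left(8 \sqrt{94 + 116} + 7283\right) \left(2947 - 7\right)} = \sqrt{-7662 + \left(8 \sqrt{210} + 7283\right) 2940} = \sqrt{-7662 + \left(7283 + 8 \sqrt{210}\right) 2940} = \sqrt{-7662 + \left(21412020 + 23520 \sqrt{210}\right)} = \sqrt{21404358 + 23520 \sqrt{210}}$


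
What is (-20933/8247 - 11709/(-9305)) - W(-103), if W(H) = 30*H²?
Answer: -24423608097892/76738335 ≈ -3.1827e+5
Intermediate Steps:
(-20933/8247 - 11709/(-9305)) - W(-103) = (-20933/8247 - 11709/(-9305)) - 30*(-103)² = (-20933*1/8247 - 11709*(-1/9305)) - 30*10609 = (-20933/8247 + 11709/9305) - 1*318270 = -98217442/76738335 - 318270 = -24423608097892/76738335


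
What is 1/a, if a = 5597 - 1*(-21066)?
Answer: 1/26663 ≈ 3.7505e-5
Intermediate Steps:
a = 26663 (a = 5597 + 21066 = 26663)
1/a = 1/26663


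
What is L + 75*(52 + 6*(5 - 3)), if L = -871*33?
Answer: -23943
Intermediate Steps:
L = -28743
L + 75*(52 + 6*(5 - 3)) = -28743 + 75*(52 + 6*(5 - 3)) = -28743 + 75*(52 + 6*2) = -28743 + 75*(52 + 12) = -28743 + 75*64 = -28743 + 4800 = -23943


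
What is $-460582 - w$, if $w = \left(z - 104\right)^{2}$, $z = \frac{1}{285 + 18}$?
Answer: $- \frac{43278515959}{91809} \approx -4.714 \cdot 10^{5}$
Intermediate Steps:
$z = \frac{1}{303} \approx 0.0033003$
$w = \frac{992943121}{91809}$ ($w = \left(\frac{1}{303} - 104\right)^{2} = \left(- \frac{31511}{303}\right)^{2} = \frac{992943121}{91809} \approx 10815.0$)
$-460582 - w = -460582 - \frac{992943121}{91809} = - \frac{43278515959}{91809}$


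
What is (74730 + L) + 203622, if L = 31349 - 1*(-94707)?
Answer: 404408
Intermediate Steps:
L = 126056 (L = 31349 + 94707 = 126056)
(74730 + L) + 203622 = (74730 + 126056) + 203622 = 200786 + 203622 = 404408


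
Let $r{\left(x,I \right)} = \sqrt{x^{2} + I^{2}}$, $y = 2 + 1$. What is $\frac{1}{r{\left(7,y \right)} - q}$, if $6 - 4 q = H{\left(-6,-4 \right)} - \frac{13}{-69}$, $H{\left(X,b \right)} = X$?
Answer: $\frac{224940}{3753983} + \frac{76176 \sqrt{58}}{3753983} \approx 0.21446$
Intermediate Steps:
$q = \frac{815}{276}$ ($q = \frac{3}{2} - \frac{-6 - \frac{13}{-69}}{4} = \frac{3}{2} - \frac{-6 - 13 \left(- \frac{1}{69}\right)}{4} = \frac{3}{2} - \frac{-6 - - \frac{13}{69}}{4} = \frac{3}{2} - \frac{-6 + \frac{13}{69}}{4} = \frac{3}{2} - - \frac{401}{276} = \frac{3}{2} + \frac{401}{276} = \frac{815}{276} \approx 2.9529$)
$y = 3$
$r{\left(x,I \right)} = \sqrt{I^{2} + x^{2}}$
$\frac{1}{r{\left(7,y \right)} - q} = \frac{1}{\sqrt{3^{2} + 7^{2}} - \frac{815}{276}} = \frac{1}{\sqrt{9 + 49} - \frac{815}{276}} = \frac{1}{\sqrt{58} - \frac{815}{276}} = \frac{1}{- \frac{815}{276} + \sqrt{58}}$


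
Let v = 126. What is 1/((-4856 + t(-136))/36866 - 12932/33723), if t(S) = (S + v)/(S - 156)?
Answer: -181511889228/93514291385 ≈ -1.9410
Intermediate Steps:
t(S) = (126 + S)/(-156 + S) (t(S) = (S + 126)/(S - 156) = (126 + S)/(-156 + S))
1/((-4856 + t(-136))/36866 - 12932/33723) = 1/((-4856 + (126 - 136)/(-156 - 136))/36866 - 12932/33723) = 1/((-4856 - 10/(-292))*(1/36866) - 12932*1/33723) = 1/((-4856 - 1/292*(-10))*(1/36866) - 12932/33723) = 1/((-4856 + 5/146)*(1/36866) - 12932/33723) = 1/(-708971/146*1/36866 - 12932/33723) = 1/(-708971/5382436 - 12932/33723) = 1/(-93514291385/181511889228) = -181511889228/93514291385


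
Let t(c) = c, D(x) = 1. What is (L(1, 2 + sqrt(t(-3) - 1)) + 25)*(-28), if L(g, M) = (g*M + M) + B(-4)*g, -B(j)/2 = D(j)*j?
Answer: -1036 - 112*I ≈ -1036.0 - 112.0*I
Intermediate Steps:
B(j) = -2*j
L(g, M) = M + 8*g + M*g (L(g, M) = (g*M + M) + (-2*(-4))*g = (M*g + M) + 8*g = (M + M*g) + 8*g = M + 8*g + M*g)
(L(1, 2 + sqrt(t(-3) - 1)) + 25)*(-28) = (((2 + sqrt(-3 - 1)) + 8*1 + (2 + sqrt(-3 - 1))*1) + 25)*(-28) = (((2 + sqrt(-4)) + 8 + (2 + sqrt(-4))*1) + 25)*(-28) = (((2 + 2*I) + 8 + (2 + 2*I)*1) + 25)*(-28) = (((2 + 2*I) + 8 + (2 + 2*I)) + 25)*(-28) = ((12 + 4*I) + 25)*(-28) = (37 + 4*I)*(-28) = -1036 - 112*I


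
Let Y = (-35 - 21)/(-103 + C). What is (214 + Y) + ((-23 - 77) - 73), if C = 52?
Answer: 2147/51 ≈ 42.098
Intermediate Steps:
Y = 56/51 (Y = (-35 - 21)/(-103 + 52) = -56/(-51) = -56*(-1/51) = 56/51 ≈ 1.0980)
(214 + Y) + ((-23 - 77) - 73) = (214 + 56/51) + ((-23 - 77) - 73) = 10970/51 + (-100 - 73) = 10970/51 - 173 = 2147/51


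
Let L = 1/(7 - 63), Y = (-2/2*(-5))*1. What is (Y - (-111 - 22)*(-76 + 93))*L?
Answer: -1133/28 ≈ -40.464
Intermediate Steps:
Y = 5 (Y = (-2*1/2*(-5))*1 = -1*(-5)*1 = 5*1 = 5)
L = -1/56 (L = 1/(-56) = -1/56 ≈ -0.017857)
(Y - (-111 - 22)*(-76 + 93))*L = (5 - (-111 - 22)*(-76 + 93))*(-1/56) = (5 - (-133)*17)*(-1/56) = (5 - 1*(-2261))*(-1/56) = (5 + 2261)*(-1/56) = 2266*(-1/56) = -1133/28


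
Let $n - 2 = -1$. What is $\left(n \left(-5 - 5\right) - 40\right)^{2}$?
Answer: $2500$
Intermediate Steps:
$n = 1$ ($n = 2 - 1 = 1$)
$\left(n \left(-5 - 5\right) - 40\right)^{2} = \left(1 \left(-5 - 5\right) - 40\right)^{2} = \left(1 \left(-10\right) - 40\right)^{2} = \left(-10 - 40\right)^{2} = \left(-50\right)^{2} = 2500$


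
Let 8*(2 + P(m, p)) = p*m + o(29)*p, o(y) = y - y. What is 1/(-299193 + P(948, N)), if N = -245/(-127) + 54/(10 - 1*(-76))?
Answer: -5461/1632249161 ≈ -3.3457e-6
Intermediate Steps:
N = 13964/5461 (N = -245*(-1/127) + 54/(10 + 76) = 245/127 + 54/86 = 245/127 + 54*(1/86) = 245/127 + 27/43 = 13964/5461 ≈ 2.5570)
o(y) = 0
P(m, p) = -2 + m*p/8 (P(m, p) = -2 + (p*m + 0*p)/8 = -2 + (m*p + 0)/8 = -2 + (m*p)/8 = -2 + m*p/8)
1/(-299193 + P(948, N)) = 1/(-299193 + (-2 + (⅛)*948*(13964/5461))) = 1/(-299193 + (-2 + 1654734/5461)) = 1/(-299193 + 1643812/5461) = 1/(-1632249161/5461) = -5461/1632249161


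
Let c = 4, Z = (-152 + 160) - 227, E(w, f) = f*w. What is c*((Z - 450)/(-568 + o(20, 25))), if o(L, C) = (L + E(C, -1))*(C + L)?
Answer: 2676/793 ≈ 3.3745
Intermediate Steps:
Z = -219 (Z = 8 - 227 = -219)
o(L, C) = (C + L)*(L - C) (o(L, C) = (L - C)*(C + L) = (C + L)*(L - C))
c*((Z - 450)/(-568 + o(20, 25))) = 4*((-219 - 450)/(-568 + (20² - 1*25²))) = 4*(-669/(-568 + (400 - 1*625))) = 4*(-669/(-568 + (400 - 625))) = 4*(-669/(-568 - 225)) = 4*(-669/(-793)) = 4*(-669*(-1/793)) = 4*(669/793) = 2676/793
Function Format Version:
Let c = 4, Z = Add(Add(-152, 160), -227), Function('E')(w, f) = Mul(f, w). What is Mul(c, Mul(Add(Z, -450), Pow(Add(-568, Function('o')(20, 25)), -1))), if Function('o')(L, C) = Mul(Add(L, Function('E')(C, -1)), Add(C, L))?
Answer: Rational(2676, 793) ≈ 3.3745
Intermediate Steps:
Z = -219 (Z = Add(8, -227) = -219)
Function('o')(L, C) = Mul(Add(C, L), Add(L, Mul(-1, C))) (Function('o')(L, C) = Mul(Add(L, Mul(-1, C)), Add(C, L)) = Mul(Add(C, L), Add(L, Mul(-1, C))))
Mul(c, Mul(Add(Z, -450), Pow(Add(-568, Function('o')(20, 25)), -1))) = Mul(4, Mul(Add(-219, -450), Pow(Add(-568, Add(Pow(20, 2), Mul(-1, Pow(25, 2)))), -1))) = Mul(4, Mul(-669, Pow(Add(-568, Add(400, Mul(-1, 625))), -1))) = Mul(4, Mul(-669, Pow(Add(-568, Add(400, -625)), -1))) = Mul(4, Mul(-669, Pow(Add(-568, -225), -1))) = Mul(4, Mul(-669, Pow(-793, -1))) = Mul(4, Mul(-669, Rational(-1, 793))) = Mul(4, Rational(669, 793)) = Rational(2676, 793)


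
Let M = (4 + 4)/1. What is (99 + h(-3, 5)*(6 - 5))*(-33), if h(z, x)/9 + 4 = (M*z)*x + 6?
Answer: 31779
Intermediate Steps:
M = 8 (M = 8*1 = 8)
h(z, x) = 18 + 72*x*z (h(z, x) = -36 + 9*((8*z)*x + 6) = -36 + 9*(8*x*z + 6) = -36 + 9*(6 + 8*x*z) = -36 + (54 + 72*x*z) = 18 + 72*x*z)
(99 + h(-3, 5)*(6 - 5))*(-33) = (99 + (18 + 72*5*(-3))*(6 - 5))*(-33) = (99 + (18 - 1080)*1)*(-33) = (99 - 1062*1)*(-33) = (99 - 1062)*(-33) = -963*(-33) = 31779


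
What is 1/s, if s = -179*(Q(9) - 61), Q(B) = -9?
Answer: 1/12530 ≈ 7.9808e-5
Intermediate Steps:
s = 12530 (s = -179*(-9 - 61) = -179*(-70) = 12530)
1/s = 1/12530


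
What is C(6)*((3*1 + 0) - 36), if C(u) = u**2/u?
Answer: -198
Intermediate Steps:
C(u) = u
C(6)*((3*1 + 0) - 36) = 6*((3*1 + 0) - 36) = 6*((3 + 0) - 36) = 6*(3 - 36) = 6*(-33) = -198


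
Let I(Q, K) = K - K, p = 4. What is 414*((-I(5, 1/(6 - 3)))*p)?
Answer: 0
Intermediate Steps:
I(Q, K) = 0
414*((-I(5, 1/(6 - 3)))*p) = 414*(-1*0*4) = 414*(0*4) = 414*0 = 0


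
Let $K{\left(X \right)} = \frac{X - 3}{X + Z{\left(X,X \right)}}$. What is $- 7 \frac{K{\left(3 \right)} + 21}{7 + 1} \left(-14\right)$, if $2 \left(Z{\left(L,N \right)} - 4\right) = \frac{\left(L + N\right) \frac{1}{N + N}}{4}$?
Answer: $\frac{1029}{4} \approx 257.25$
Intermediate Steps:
$Z{\left(L,N \right)} = 4 + \frac{L + N}{16 N}$ ($Z{\left(L,N \right)} = 4 + \frac{\frac{L + N}{N + N} \frac{1}{4}}{2} = 4 + \frac{\frac{L + N}{2 N} \frac{1}{4}}{2} = 4 + \frac{\frac{1}{8} \frac{1}{N} \left(L + N\right)}{2} = 4 + \frac{L + N}{16 N}$)
$K{\left(X \right)} = \frac{-3 + X}{\frac{33}{8} + X}$ ($K{\left(X \right)} = \frac{X - 3}{X + \frac{X + 65 X}{16 X}} = \frac{-3 + X}{X + \frac{66 X}{16 X}} = \frac{-3 + X}{X + \frac{33}{8}} = \frac{-3 + X}{\frac{33}{8} + X}$)
$- 7 \frac{K{\left(3 \right)} + 21}{7 + 1} \left(-14\right) = - 7 \frac{\frac{8 \left(-3 + 3\right)}{33 + 8 \cdot 3} + 21}{7 + 1} \left(-14\right) = - 7 \frac{8 \frac{1}{33 + 24} \cdot 0 + 21}{8} \left(-14\right) = - 7 \left(8 \cdot \frac{1}{57} \cdot 0 + 21\right) \frac{1}{8} \left(-14\right) = - 7 \left(0 + 21\right) \frac{1}{8} \left(-14\right) = - 7 \cdot 21 \cdot \frac{1}{8} \left(-14\right) = \left(-7\right) \frac{21}{8} \left(-14\right) = \left(- \frac{147}{8}\right) \left(-14\right) = \frac{1029}{4}$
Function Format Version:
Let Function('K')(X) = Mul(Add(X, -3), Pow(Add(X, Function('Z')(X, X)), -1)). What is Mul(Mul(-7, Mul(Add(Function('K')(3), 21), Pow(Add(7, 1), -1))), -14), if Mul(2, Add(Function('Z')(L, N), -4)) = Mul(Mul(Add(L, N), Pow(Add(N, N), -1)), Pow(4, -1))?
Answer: Rational(1029, 4) ≈ 257.25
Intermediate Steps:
Function('Z')(L, N) = Add(4, Mul(Rational(1, 16), Pow(N, -1), Add(L, N))) (Function('Z')(L, N) = Add(4, Mul(Rational(1, 2), Mul(Mul(Add(L, N), Pow(Add(N, N), -1)), Pow(4, -1)))) = Add(4, Mul(Rational(1, 2), Mul(Mul(Add(L, N), Pow(Mul(2, N), -1)), Rational(1, 4)))) = Add(4, Mul(Rational(1, 2), Mul(Mul(Add(L, N), Mul(Rational(1, 2), Pow(N, -1))), Rational(1, 4)))) = Add(4, Mul(Rational(1, 2), Mul(Mul(Rational(1, 2), Pow(N, -1), Add(L, N)), Rational(1, 4)))) = Add(4, Mul(Rational(1, 2), Mul(Rational(1, 8), Pow(N, -1), Add(L, N)))) = Add(4, Mul(Rational(1, 16), Pow(N, -1), Add(L, N))))
Function('K')(X) = Mul(Pow(Add(Rational(33, 8), X), -1), Add(-3, X)) (Function('K')(X) = Mul(Add(X, -3), Pow(Add(X, Mul(Rational(1, 16), Pow(X, -1), Add(X, Mul(65, X)))), -1)) = Mul(Add(-3, X), Pow(Add(X, Mul(Rational(1, 16), Pow(X, -1), Mul(66, X))), -1)) = Mul(Add(-3, X), Pow(Add(X, Rational(33, 8)), -1)) = Mul(Add(-3, X), Pow(Add(Rational(33, 8), X), -1)) = Mul(Pow(Add(Rational(33, 8), X), -1), Add(-3, X)))
Mul(Mul(-7, Mul(Add(Function('K')(3), 21), Pow(Add(7, 1), -1))), -14) = Mul(Mul(-7, Mul(Add(Mul(8, Pow(Add(33, Mul(8, 3)), -1), Add(-3, 3)), 21), Pow(Add(7, 1), -1))), -14) = Mul(Mul(-7, Mul(Add(Mul(8, Pow(Add(33, 24), -1), 0), 21), Pow(8, -1))), -14) = Mul(Mul(-7, Mul(Add(Mul(8, Pow(57, -1), 0), 21), Rational(1, 8))), -14) = Mul(Mul(-7, Mul(Add(Mul(8, Rational(1, 57), 0), 21), Rational(1, 8))), -14) = Mul(Mul(-7, Mul(Add(0, 21), Rational(1, 8))), -14) = Mul(Mul(-7, Mul(21, Rational(1, 8))), -14) = Mul(Mul(-7, Rational(21, 8)), -14) = Mul(Rational(-147, 8), -14) = Rational(1029, 4)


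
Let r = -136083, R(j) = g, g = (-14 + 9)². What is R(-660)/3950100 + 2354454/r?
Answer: -124004337911/7167219444 ≈ -17.302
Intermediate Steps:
g = 25 (g = (-5)² = 25)
R(j) = 25
R(-660)/3950100 + 2354454/r = 25/3950100 + 2354454/(-136083) = 25*(1/3950100) + 2354454*(-1/136083) = 1/158004 - 784818/45361 = -124004337911/7167219444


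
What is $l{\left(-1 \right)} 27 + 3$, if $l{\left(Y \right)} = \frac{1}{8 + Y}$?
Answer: $\frac{48}{7} \approx 6.8571$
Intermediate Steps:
$l{\left(-1 \right)} 27 + 3 = \frac{1}{8 - 1} \cdot 27 + 3 = \frac{1}{7} \cdot 27 + 3 = \frac{27}{7} + 3 = \frac{48}{7}$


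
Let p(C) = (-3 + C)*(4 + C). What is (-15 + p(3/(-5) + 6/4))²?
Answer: 6395841/10000 ≈ 639.58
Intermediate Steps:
(-15 + p(3/(-5) + 6/4))² = (-15 + (-12 + (3/(-5) + 6/4) + (3/(-5) + 6/4)²))² = (-15 + (-12 + (3*(-⅕) + 6*(¼)) + (3*(-⅕) + 6*(¼))²))² = (-15 + (-12 + (-⅗ + 3/2) + (-⅗ + 3/2)²))² = (-15 + (-12 + 9/10 + (9/10)²))² = (-15 + (-12 + 9/10 + 81/100))² = (-15 - 1029/100)² = (-2529/100)² = 6395841/10000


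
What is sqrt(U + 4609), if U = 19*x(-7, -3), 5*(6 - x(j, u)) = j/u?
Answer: 2*sqrt(265170)/15 ≈ 68.660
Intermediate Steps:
x(j, u) = 6 - j/(5*u)
U = 1577/15 (U = 19*(6 - 1/5*(-7)/(-3)) = 19*(6 - 1/5*(-7)*(-1/3)) = 19*(6 - 7/15) = 19*(83/15) = 1577/15 ≈ 105.13)
sqrt(U + 4609) = sqrt(1577/15 + 4609) = sqrt(70712/15) = 2*sqrt(265170)/15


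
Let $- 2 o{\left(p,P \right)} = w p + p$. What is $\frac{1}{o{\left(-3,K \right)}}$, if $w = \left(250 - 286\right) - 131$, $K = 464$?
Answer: $- \frac{1}{249} \approx -0.0040161$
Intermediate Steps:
$w = -167$ ($w = -36 - 131 = -167$)
$o{\left(p,P \right)} = 83 p$ ($o{\left(p,P \right)} = - \frac{- 167 p + p}{2} = - \frac{\left(-166\right) p}{2} = 83 p$)
$\frac{1}{o{\left(-3,K \right)}} = \frac{1}{83 \left(-3\right)} = \frac{1}{-249} = - \frac{1}{249}$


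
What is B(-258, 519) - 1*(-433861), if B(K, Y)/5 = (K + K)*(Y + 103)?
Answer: -1170899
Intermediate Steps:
B(K, Y) = 10*K*(103 + Y) (B(K, Y) = 5*((K + K)*(Y + 103)) = 5*((2*K)*(103 + Y)) = 5*(2*K*(103 + Y)) = 10*K*(103 + Y))
B(-258, 519) - 1*(-433861) = 10*(-258)*(103 + 519) - 1*(-433861) = 10*(-258)*622 + 433861 = -1604760 + 433861 = -1170899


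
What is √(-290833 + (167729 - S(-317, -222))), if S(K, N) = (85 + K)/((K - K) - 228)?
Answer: I*√399968202/57 ≈ 350.86*I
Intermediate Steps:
S(K, N) = -85/228 - K/228 (S(K, N) = (85 + K)/(0 - 228) = (85 + K)/(-228) = (85 + K)*(-1/228) = -85/228 - K/228)
√(-290833 + (167729 - S(-317, -222))) = √(-290833 + (167729 - (-85/228 - 1/228*(-317)))) = √(-290833 + (167729 - (-85/228 + 317/228))) = √(-290833 + (167729 - 1*58/57)) = √(-290833 + (167729 - 58/57)) = √(-290833 + 9560495/57) = √(-7016986/57) = I*√399968202/57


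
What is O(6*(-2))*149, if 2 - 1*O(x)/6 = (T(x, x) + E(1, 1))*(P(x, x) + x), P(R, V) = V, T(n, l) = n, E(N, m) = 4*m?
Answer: -169860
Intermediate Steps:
O(x) = 12 - 12*x*(4 + x) (O(x) = 12 - 6*(x + 4*1)*(x + x) = 12 - 6*(x + 4)*2*x = 12 - 6*(4 + x)*2*x = 12 - 12*x*(4 + x))
O(6*(-2))*149 = (12 - 288*(-2) - 12*(6*(-2))²)*149 = (12 - 48*(-12) - 12*(-12)²)*149 = (12 + 576 - 12*144)*149 = (12 + 576 - 1728)*149 = -1140*149 = -169860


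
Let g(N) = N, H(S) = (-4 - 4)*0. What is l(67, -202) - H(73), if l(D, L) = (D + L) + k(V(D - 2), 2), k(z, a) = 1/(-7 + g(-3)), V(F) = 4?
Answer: -1351/10 ≈ -135.10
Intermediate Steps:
H(S) = 0 (H(S) = -8*0 = 0)
k(z, a) = -1/10 (k(z, a) = 1/(-7 - 3) = 1/(-10) = -1/10)
l(D, L) = -1/10 + D + L (l(D, L) = (D + L) - 1/10 = -1/10 + D + L)
l(67, -202) - H(73) = (-1/10 + 67 - 202) - 1*0 = -1351/10 + 0 = -1351/10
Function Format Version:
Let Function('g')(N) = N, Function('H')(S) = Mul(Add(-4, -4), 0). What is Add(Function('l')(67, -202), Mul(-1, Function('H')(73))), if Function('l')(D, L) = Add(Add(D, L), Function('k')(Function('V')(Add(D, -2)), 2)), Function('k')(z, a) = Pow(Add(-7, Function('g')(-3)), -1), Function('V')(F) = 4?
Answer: Rational(-1351, 10) ≈ -135.10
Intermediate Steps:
Function('H')(S) = 0 (Function('H')(S) = Mul(-8, 0) = 0)
Function('k')(z, a) = Rational(-1, 10) (Function('k')(z, a) = Pow(Add(-7, -3), -1) = Pow(-10, -1) = Rational(-1, 10))
Function('l')(D, L) = Add(Rational(-1, 10), D, L) (Function('l')(D, L) = Add(Add(D, L), Rational(-1, 10)) = Add(Rational(-1, 10), D, L))
Add(Function('l')(67, -202), Mul(-1, Function('H')(73))) = Add(Add(Rational(-1, 10), 67, -202), Mul(-1, 0)) = Add(Rational(-1351, 10), 0) = Rational(-1351, 10)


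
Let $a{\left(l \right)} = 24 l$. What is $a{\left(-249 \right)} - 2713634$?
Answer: $-2719610$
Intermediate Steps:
$a{\left(-249 \right)} - 2713634 = 24 \left(-249\right) - 2713634 = -5976 - 2713634 = -2719610$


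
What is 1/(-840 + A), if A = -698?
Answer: -1/1538 ≈ -0.00065020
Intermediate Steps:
1/(-840 + A) = 1/(-840 - 698) = 1/(-1538) = -1/1538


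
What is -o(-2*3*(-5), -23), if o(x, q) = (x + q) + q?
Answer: 16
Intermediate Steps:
o(x, q) = x + 2*q (o(x, q) = (q + x) + q = x + 2*q)
-o(-2*3*(-5), -23) = -(-2*3*(-5) + 2*(-23)) = -(-6*(-5) - 46) = -(30 - 46) = -1*(-16) = 16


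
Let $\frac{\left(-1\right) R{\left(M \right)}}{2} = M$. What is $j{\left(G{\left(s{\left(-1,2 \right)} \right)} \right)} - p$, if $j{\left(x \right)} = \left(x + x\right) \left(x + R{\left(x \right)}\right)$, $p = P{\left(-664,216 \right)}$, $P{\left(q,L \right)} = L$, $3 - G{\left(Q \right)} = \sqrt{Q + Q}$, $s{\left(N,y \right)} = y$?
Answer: $-218$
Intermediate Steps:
$R{\left(M \right)} = - 2 M$
$G{\left(Q \right)} = 3 - \sqrt{2} \sqrt{Q}$ ($G{\left(Q \right)} = 3 - \sqrt{Q + Q} = 3 - \sqrt{2 Q} = 3 - \sqrt{2} \sqrt{Q}$)
$p = 216$
$j{\left(x \right)} = - 2 x^{2}$ ($j{\left(x \right)} = \left(x + x\right) \left(x - 2 x\right) = 2 x \left(- x\right) = - 2 x^{2}$)
$j{\left(G{\left(s{\left(-1,2 \right)} \right)} \right)} - p = - 2 \left(3 - \sqrt{2} \sqrt{2}\right)^{2} - 216 = - 2 \left(3 - 2\right)^{2} - 216 = - 2 \cdot 1^{2} - 216 = \left(-2\right) 1 - 216 = -2 - 216 = -218$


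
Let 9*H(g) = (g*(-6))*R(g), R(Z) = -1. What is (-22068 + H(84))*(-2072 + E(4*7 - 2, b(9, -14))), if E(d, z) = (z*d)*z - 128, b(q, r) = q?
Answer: 2069128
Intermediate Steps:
H(g) = 2*g/3 (H(g) = ((g*(-6))*(-1))/9 = (-6*g*(-1))/9 = (6*g)/9 = 2*g/3)
E(d, z) = -128 + d*z² (E(d, z) = (d*z)*z - 128 = d*z² - 128 = -128 + d*z²)
(-22068 + H(84))*(-2072 + E(4*7 - 2, b(9, -14))) = (-22068 + (⅔)*84)*(-2072 + (-128 + (4*7 - 2)*9²)) = (-22068 + 56)*(-2072 + (-128 + (28 - 2)*81)) = -22012*(-2072 + (-128 + 26*81)) = -22012*(-2072 + (-128 + 2106)) = -22012*(-2072 + 1978) = -22012*(-94) = 2069128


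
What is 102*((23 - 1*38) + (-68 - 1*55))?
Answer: -14076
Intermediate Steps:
102*((23 - 1*38) + (-68 - 1*55)) = 102*((23 - 38) + (-68 - 55)) = 102*(-15 - 123) = 102*(-138) = -14076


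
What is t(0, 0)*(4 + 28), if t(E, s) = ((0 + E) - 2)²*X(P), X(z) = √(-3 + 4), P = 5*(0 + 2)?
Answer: 128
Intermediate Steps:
P = 10 (P = 5*2 = 10)
X(z) = 1 (X(z) = √1 = 1)
t(E, s) = (-2 + E)² (t(E, s) = ((0 + E) - 2)²*1 = (E - 2)²*1 = (-2 + E)²*1 = (-2 + E)²)
t(0, 0)*(4 + 28) = (-2 + 0)²*(4 + 28) = (-2)²*32 = 4*32 = 128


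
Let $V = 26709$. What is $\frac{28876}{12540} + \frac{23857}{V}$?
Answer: $\frac{29733774}{9303635} \approx 3.1959$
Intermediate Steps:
$\frac{28876}{12540} + \frac{23857}{V} = \frac{28876}{12540} + \frac{23857}{26709} = 28876 \cdot \frac{1}{12540} + 23857 \cdot \frac{1}{26709} = \frac{7219}{3135} + \frac{23857}{26709} = \frac{29733774}{9303635}$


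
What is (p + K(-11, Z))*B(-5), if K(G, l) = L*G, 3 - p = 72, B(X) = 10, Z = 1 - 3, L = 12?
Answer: -2010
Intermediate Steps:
Z = -2
p = -69 (p = 3 - 1*72 = 3 - 72 = -69)
K(G, l) = 12*G
(p + K(-11, Z))*B(-5) = (-69 + 12*(-11))*10 = (-69 - 132)*10 = -201*10 = -2010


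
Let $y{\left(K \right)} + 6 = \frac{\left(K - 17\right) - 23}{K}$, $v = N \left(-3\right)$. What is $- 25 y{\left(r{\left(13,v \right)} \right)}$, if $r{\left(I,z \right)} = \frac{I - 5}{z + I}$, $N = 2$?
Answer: $1000$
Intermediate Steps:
$v = -6$ ($v = 2 \left(-3\right) = -6$)
$r{\left(I,z \right)} = \frac{-5 + I}{I + z}$
$y{\left(K \right)} = -6 + \frac{-40 + K}{K}$ ($y{\left(K \right)} = -6 + \frac{\left(K - 17\right) - 23}{K} = -6 + \frac{\left(-17 + K\right) - 23}{K} = -6 + \frac{-40 + K}{K}$)
$- 25 y{\left(r{\left(13,v \right)} \right)} = - 25 \left(-5 - \frac{40}{\frac{1}{13 - 6} \left(-5 + 13\right)}\right) = - 25 \left(-5 - \frac{40}{\frac{1}{7} \cdot 8}\right) = - 25 \left(-5 - \frac{40}{\frac{8}{7}}\right) = - 25 \left(-5 - 35\right) = \left(-25\right) \left(-40\right) = 1000$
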